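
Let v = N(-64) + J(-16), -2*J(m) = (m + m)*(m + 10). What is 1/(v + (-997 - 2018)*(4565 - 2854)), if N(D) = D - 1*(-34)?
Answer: -1/5158791 ≈ -1.9384e-7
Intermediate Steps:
N(D) = 34 + D (N(D) = D + 34 = 34 + D)
J(m) = -m*(10 + m) (J(m) = -(m + m)*(m + 10)/2 = -2*m*(10 + m)/2 = -m*(10 + m))
v = -126 (v = (34 - 64) - 1*(-16)*(10 - 16) = -30 - 1*(-16)*(-6) = -30 - 96 = -126)
1/(v + (-997 - 2018)*(4565 - 2854)) = 1/(-126 + (-997 - 2018)*(4565 - 2854)) = 1/(-126 - 3015*1711) = 1/(-126 - 5158665) = 1/(-5158791) = -1/5158791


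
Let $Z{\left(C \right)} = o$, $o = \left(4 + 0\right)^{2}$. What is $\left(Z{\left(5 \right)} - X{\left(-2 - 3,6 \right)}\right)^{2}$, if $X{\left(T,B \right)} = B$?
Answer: $100$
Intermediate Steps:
$o = 16$ ($o = 4^{2} = 16$)
$Z{\left(C \right)} = 16$
$\left(Z{\left(5 \right)} - X{\left(-2 - 3,6 \right)}\right)^{2} = \left(16 - 6\right)^{2} = 10^{2} = 100$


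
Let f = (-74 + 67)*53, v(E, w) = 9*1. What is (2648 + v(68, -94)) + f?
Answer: 2286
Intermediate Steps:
v(E, w) = 9
f = -371 (f = -7*53 = -371)
(2648 + v(68, -94)) + f = (2648 + 9) - 371 = 2657 - 371 = 2286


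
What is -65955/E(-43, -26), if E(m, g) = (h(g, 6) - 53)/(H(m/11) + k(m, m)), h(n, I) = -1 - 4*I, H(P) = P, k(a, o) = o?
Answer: -5672130/143 ≈ -39665.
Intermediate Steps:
E(m, g) = -143/(2*m) (E(m, g) = ((-1 - 4*6) - 53)/(m/11 + m) = ((-1 - 24) - 53)/(m*(1/11) + m) = (-25 - 53)/(m/11 + m) = -78*11/(12*m) = -143/(2*m))
-65955/E(-43, -26) = -65955/((-143/2/(-43))) = -65955/((-143/2*(-1/43))) = -65955/143/86 = -65955*86/143 = -5672130/143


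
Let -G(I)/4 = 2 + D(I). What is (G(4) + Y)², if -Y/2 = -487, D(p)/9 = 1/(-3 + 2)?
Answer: 1004004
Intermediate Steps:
D(p) = -9 (D(p) = 9/(-3 + 2) = 9/(-1) = 9*(-1) = -9)
G(I) = 28 (G(I) = -4*(2 - 9) = -4*(-7) = 28)
Y = 974 (Y = -2*(-487) = 974)
(G(4) + Y)² = (28 + 974)² = 1002² = 1004004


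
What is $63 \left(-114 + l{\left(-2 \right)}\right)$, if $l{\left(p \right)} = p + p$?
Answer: $-7434$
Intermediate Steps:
$l{\left(p \right)} = 2 p$
$63 \left(-114 + l{\left(-2 \right)}\right) = 63 \left(-114 + 2 \left(-2\right)\right) = 63 \left(-114 - 4\right) = 63 \left(-118\right) = -7434$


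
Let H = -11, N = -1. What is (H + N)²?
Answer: 144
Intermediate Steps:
(H + N)² = (-11 - 1)² = (-12)² = 144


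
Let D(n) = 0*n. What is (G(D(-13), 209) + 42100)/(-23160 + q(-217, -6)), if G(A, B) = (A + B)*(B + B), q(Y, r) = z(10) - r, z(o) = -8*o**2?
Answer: -64731/11977 ≈ -5.4046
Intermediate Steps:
D(n) = 0
q(Y, r) = -800 - r (q(Y, r) = -8*10**2 - r = -8*100 - r = -800 - r)
G(A, B) = 2*B*(A + B) (G(A, B) = (A + B)*(2*B) = 2*B*(A + B))
(G(D(-13), 209) + 42100)/(-23160 + q(-217, -6)) = (2*209*(0 + 209) + 42100)/(-23160 + (-800 - 1*(-6))) = (2*209*209 + 42100)/(-23160 + (-800 + 6)) = (87362 + 42100)/(-23160 - 794) = 129462/(-23954) = 129462*(-1/23954) = -64731/11977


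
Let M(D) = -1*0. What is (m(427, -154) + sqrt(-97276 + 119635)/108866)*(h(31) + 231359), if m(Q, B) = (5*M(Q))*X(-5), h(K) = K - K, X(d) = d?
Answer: 231359*sqrt(22359)/108866 ≈ 317.78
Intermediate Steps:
M(D) = 0
h(K) = 0
m(Q, B) = 0 (m(Q, B) = (5*0)*(-5) = 0*(-5) = 0)
(m(427, -154) + sqrt(-97276 + 119635)/108866)*(h(31) + 231359) = (0 + sqrt(-97276 + 119635)/108866)*(0 + 231359) = (0 + sqrt(22359)*(1/108866))*231359 = (0 + sqrt(22359)/108866)*231359 = (sqrt(22359)/108866)*231359 = 231359*sqrt(22359)/108866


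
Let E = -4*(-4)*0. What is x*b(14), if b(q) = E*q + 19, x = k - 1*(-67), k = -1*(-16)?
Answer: 1577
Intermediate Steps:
k = 16
E = 0 (E = 16*0 = 0)
x = 83 (x = 16 - 1*(-67) = 16 + 67 = 83)
b(q) = 19 (b(q) = 0*q + 19 = 0 + 19 = 19)
x*b(14) = 83*19 = 1577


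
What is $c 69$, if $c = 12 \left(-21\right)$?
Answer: $-17388$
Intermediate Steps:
$c = -252$
$c 69 = \left(-252\right) 69 = -17388$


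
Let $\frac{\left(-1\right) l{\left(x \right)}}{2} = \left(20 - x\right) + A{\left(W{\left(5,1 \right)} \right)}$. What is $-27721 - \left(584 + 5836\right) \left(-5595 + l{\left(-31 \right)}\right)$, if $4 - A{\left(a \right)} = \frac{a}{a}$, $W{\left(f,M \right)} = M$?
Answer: $36585539$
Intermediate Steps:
$A{\left(a \right)} = 3$ ($A{\left(a \right)} = 4 - \frac{a}{a} = 4 - 1 = 3$)
$l{\left(x \right)} = -46 + 2 x$ ($l{\left(x \right)} = - 2 \left(\left(20 - x\right) + 3\right) = - 2 \left(23 - x\right) = -46 + 2 x$)
$-27721 - \left(584 + 5836\right) \left(-5595 + l{\left(-31 \right)}\right) = -27721 - \left(584 + 5836\right) \left(-5595 + \left(-46 + 2 \left(-31\right)\right)\right) = -27721 - 6420 \left(-5595 - 108\right) = -27721 - 6420 \left(-5703\right) = -27721 - -36613260 = -27721 + 36613260 = 36585539$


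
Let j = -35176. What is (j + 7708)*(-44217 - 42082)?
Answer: 2370460932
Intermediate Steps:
(j + 7708)*(-44217 - 42082) = (-35176 + 7708)*(-44217 - 42082) = -27468*(-86299) = 2370460932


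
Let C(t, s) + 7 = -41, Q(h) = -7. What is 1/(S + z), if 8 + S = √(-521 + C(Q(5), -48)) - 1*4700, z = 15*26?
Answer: -4318/18645693 - I*√569/18645693 ≈ -0.00023158 - 1.2793e-6*I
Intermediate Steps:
C(t, s) = -48 (C(t, s) = -7 - 41 = -48)
z = 390
S = -4708 + I*√569 (S = -8 + (√(-521 - 48) - 1*4700) = -8 + (√(-569) - 4700) = -8 + (I*√569 - 4700) = -8 + (-4700 + I*√569) = -4708 + I*√569 ≈ -4708.0 + 23.854*I)
1/(S + z) = 1/((-4708 + I*√569) + 390) = 1/(-4318 + I*√569)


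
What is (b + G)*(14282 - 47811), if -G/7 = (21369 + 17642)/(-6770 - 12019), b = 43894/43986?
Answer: -71731323922892/137742159 ≈ -5.2077e+5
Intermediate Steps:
b = 21947/21993 (b = 43894*(1/43986) = 21947/21993 ≈ 0.99791)
G = 273077/18789 (G = -7*(21369 + 17642)/(-6770 - 12019) = -273077/(-18789) = -273077*(-1)/18789 = -7*(-39011/18789) = 273077/18789 ≈ 14.534)
(b + G)*(14282 - 47811) = (21947/21993 + 273077/18789)*(14282 - 47811) = (2139381548/137742159)*(-33529) = -71731323922892/137742159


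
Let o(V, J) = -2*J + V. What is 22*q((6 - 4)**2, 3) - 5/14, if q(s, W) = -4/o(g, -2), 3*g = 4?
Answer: -118/7 ≈ -16.857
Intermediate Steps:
g = 4/3 (g = (1/3)*4 = 4/3 ≈ 1.3333)
o(V, J) = V - 2*J
q(s, W) = -3/4 (q(s, W) = -4/(4/3 - 2*(-2)) = -4/(4/3 + 4) = -4/16/3 = -4*3/16 = -3/4)
22*q((6 - 4)**2, 3) - 5/14 = 22*(-3/4) - 5/14 = -33/2 - 5*1/14 = -33/2 - 5/14 = -118/7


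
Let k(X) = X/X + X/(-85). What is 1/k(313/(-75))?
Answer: 6375/6688 ≈ 0.95320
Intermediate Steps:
k(X) = 1 - X/85 (k(X) = 1 + X*(-1/85) = 1 - X/85)
1/k(313/(-75)) = 1/(1 - 313/(85*(-75))) = 1/(1 - 313*(-1)/(85*75)) = 1/(1 - 1/85*(-313/75)) = 1/(1 + 313/6375) = 1/(6688/6375) = 6375/6688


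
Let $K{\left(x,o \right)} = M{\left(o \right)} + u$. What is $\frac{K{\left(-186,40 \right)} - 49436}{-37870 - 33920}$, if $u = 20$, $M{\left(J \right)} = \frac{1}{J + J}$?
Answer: $\frac{3953279}{5743200} \approx 0.68834$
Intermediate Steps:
$M{\left(J \right)} = \frac{1}{2 J}$
$K{\left(x,o \right)} = 20 + \frac{1}{2 o}$ ($K{\left(x,o \right)} = \frac{1}{2 o} + 20 = 20 + \frac{1}{2 o}$)
$\frac{K{\left(-186,40 \right)} - 49436}{-37870 - 33920} = \frac{\left(20 + \frac{1}{2 \cdot 40}\right) - 49436}{-37870 - 33920} = \frac{\left(20 + \frac{1}{2} \cdot \frac{1}{40}\right) - 49436}{-71790} = \left(\left(20 + \frac{1}{80}\right) - 49436\right) \left(- \frac{1}{71790}\right) = \left(\frac{1601}{80} - 49436\right) \left(- \frac{1}{71790}\right) = \left(- \frac{3953279}{80}\right) \left(- \frac{1}{71790}\right) = \frac{3953279}{5743200}$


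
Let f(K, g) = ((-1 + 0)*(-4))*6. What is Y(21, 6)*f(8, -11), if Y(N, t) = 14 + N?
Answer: 840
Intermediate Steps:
f(K, g) = 24 (f(K, g) = -1*(-4)*6 = 4*6 = 24)
Y(21, 6)*f(8, -11) = (14 + 21)*24 = 35*24 = 840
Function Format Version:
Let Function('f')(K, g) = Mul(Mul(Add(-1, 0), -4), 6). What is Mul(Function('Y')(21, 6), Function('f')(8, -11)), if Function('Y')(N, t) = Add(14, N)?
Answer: 840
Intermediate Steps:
Function('f')(K, g) = 24 (Function('f')(K, g) = Mul(Mul(-1, -4), 6) = Mul(4, 6) = 24)
Mul(Function('Y')(21, 6), Function('f')(8, -11)) = Mul(Add(14, 21), 24) = Mul(35, 24) = 840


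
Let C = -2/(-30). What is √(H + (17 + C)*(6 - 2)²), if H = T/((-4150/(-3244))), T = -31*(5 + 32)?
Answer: I*√966484038/1245 ≈ 24.971*I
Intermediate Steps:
C = 1/15 (C = -2*(-1/30) = 1/15 ≈ 0.066667)
T = -1147 (T = -31*37 = -1147)
H = -1860434/2075 (H = -1147/((-4150/(-3244))) = -1147/((-4150*(-1/3244))) = -1147/2075/1622 = -1147*1622/2075 = -1860434/2075 ≈ -896.59)
√(H + (17 + C)*(6 - 2)²) = √(-1860434/2075 + (17 + 1/15)*(6 - 2)²) = √(-1860434/2075 + (256/15)*4²) = √(-1860434/2075 + (256/15)*16) = √(-1860434/2075 + 4096/15) = √(-3881462/6225) = I*√966484038/1245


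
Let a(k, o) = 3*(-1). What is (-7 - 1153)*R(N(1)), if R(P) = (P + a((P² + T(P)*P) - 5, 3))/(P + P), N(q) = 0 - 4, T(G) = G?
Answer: -1015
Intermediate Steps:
a(k, o) = -3
N(q) = -4
R(P) = (-3 + P)/(2*P) (R(P) = (P - 3)/(P + P) = (-3 + P)/((2*P)) = (-3 + P)*(1/(2*P)) = (-3 + P)/(2*P))
(-7 - 1153)*R(N(1)) = (-7 - 1153)*((½)*(-3 - 4)/(-4)) = -580*(-1)*(-7)/4 = -1160*7/8 = -1015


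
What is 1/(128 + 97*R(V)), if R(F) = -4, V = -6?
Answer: -1/260 ≈ -0.0038462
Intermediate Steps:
1/(128 + 97*R(V)) = 1/(128 + 97*(-4)) = 1/(128 - 388) = 1/(-260) = -1/260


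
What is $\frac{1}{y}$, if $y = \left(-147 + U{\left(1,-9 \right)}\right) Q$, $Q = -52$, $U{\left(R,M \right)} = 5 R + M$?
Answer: $\frac{1}{7852} \approx 0.00012736$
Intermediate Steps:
$U{\left(R,M \right)} = M + 5 R$
$y = 7852$ ($y = \left(-147 + \left(-9 + 5 \cdot 1\right)\right) \left(-52\right) = \left(-147 + \left(-9 + 5\right)\right) \left(-52\right) = \left(-147 - 4\right) \left(-52\right) = \left(-151\right) \left(-52\right) = 7852$)
$\frac{1}{y} = \frac{1}{7852}$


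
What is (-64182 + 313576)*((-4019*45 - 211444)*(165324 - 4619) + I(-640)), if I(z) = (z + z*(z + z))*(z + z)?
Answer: -15984202045187430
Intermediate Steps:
I(z) = 2*z*(z + 2*z**2) (I(z) = (z + z*(2*z))*(2*z) = (z + 2*z**2)*(2*z) = 2*z*(z + 2*z**2))
(-64182 + 313576)*((-4019*45 - 211444)*(165324 - 4619) + I(-640)) = (-64182 + 313576)*((-4019*45 - 211444)*(165324 - 4619) + (-640)**2*(2 + 4*(-640))) = 249394*((-180855 - 211444)*160705 + 409600*(2 - 2560)) = 249394*(-392299*160705 + 409600*(-2558)) = 249394*(-63044410795 - 1047756800) = 249394*(-64092167595) = -15984202045187430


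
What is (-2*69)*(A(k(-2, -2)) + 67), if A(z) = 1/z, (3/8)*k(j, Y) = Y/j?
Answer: -37191/4 ≈ -9297.8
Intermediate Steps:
k(j, Y) = 8*Y/(3*j) (k(j, Y) = 8*(Y/j)/3 = 8*Y/(3*j))
(-2*69)*(A(k(-2, -2)) + 67) = (-2*69)*(1/((8/3)*(-2)/(-2)) + 67) = -138*(1/((8/3)*(-2)*(-½)) + 67) = -138*(1/(8/3) + 67) = -138*(3/8 + 67) = -138*539/8 = -37191/4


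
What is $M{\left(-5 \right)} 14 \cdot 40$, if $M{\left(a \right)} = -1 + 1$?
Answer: $0$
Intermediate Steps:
$M{\left(a \right)} = 0$
$M{\left(-5 \right)} 14 \cdot 40 = 0 \cdot 14 \cdot 40 = 0 \cdot 40 = 0$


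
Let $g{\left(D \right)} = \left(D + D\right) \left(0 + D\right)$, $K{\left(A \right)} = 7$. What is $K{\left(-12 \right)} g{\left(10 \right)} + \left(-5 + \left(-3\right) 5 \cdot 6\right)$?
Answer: $1305$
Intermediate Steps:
$g{\left(D \right)} = 2 D^{2}$ ($g{\left(D \right)} = 2 D D = 2 D^{2}$)
$K{\left(-12 \right)} g{\left(10 \right)} + \left(-5 + \left(-3\right) 5 \cdot 6\right) = 7 \cdot 2 \cdot 10^{2} + \left(-5 + \left(-3\right) 5 \cdot 6\right) = 7 \cdot 2 \cdot 100 - 95 = 7 \cdot 200 - 95 = 1400 - 95 = 1305$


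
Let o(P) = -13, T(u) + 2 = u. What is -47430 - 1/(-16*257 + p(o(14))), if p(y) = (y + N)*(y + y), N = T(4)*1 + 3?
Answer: -185166719/3904 ≈ -47430.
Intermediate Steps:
T(u) = -2 + u
N = 5 (N = (-2 + 4)*1 + 3 = 2*1 + 3 = 2 + 3 = 5)
p(y) = 2*y*(5 + y) (p(y) = (y + 5)*(y + y) = (5 + y)*(2*y) = 2*y*(5 + y))
-47430 - 1/(-16*257 + p(o(14))) = -47430 - 1/(-16*257 + 2*(-13)*(5 - 13)) = -47430 - 1/(-4112 + 2*(-13)*(-8)) = -47430 - 1/(-4112 + 208) = -47430 - 1/(-3904) = -47430 - 1*(-1/3904) = -47430 + 1/3904 = -185166719/3904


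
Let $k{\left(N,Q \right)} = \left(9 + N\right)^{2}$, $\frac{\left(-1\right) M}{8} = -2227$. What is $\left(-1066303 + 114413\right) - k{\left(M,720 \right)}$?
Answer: $-318682515$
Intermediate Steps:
$M = 17816$ ($M = \left(-8\right) \left(-2227\right) = 17816$)
$\left(-1066303 + 114413\right) - k{\left(M,720 \right)} = \left(-1066303 + 114413\right) - \left(9 + 17816\right)^{2} = -951890 - 17825^{2} = -951890 - 317730625 = -318682515$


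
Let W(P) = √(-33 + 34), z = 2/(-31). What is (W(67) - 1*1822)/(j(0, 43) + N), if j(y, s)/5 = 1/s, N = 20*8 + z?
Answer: -2427393/213349 ≈ -11.378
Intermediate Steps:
z = -2/31 (z = 2*(-1/31) = -2/31 ≈ -0.064516)
W(P) = 1 (W(P) = √1 = 1)
N = 4958/31 (N = 20*8 - 2/31 = 160 - 2/31 = 4958/31 ≈ 159.94)
j(y, s) = 5/s
(W(67) - 1*1822)/(j(0, 43) + N) = (1 - 1*1822)/(5/43 + 4958/31) = (1 - 1822)/(5*(1/43) + 4958/31) = -1821/(5/43 + 4958/31) = -1821/213349/1333 = -1821*1333/213349 = -2427393/213349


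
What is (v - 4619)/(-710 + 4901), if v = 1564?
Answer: -3055/4191 ≈ -0.72894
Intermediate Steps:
(v - 4619)/(-710 + 4901) = (1564 - 4619)/(-710 + 4901) = -3055/4191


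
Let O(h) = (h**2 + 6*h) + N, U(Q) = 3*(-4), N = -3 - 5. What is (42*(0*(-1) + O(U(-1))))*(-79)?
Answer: -212352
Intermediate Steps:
N = -8
U(Q) = -12
O(h) = -8 + h**2 + 6*h (O(h) = (h**2 + 6*h) - 8 = -8 + h**2 + 6*h)
(42*(0*(-1) + O(U(-1))))*(-79) = (42*(0*(-1) + (-8 + (-12)**2 + 6*(-12))))*(-79) = (42*(0 + (-8 + 144 - 72)))*(-79) = (42*(0 + 64))*(-79) = (42*64)*(-79) = 2688*(-79) = -212352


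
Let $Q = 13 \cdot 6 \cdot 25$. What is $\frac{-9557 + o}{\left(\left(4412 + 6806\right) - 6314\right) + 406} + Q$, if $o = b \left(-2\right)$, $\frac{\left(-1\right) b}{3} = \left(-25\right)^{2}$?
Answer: $\frac{10348693}{5310} \approx 1948.9$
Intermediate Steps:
$b = -1875$ ($b = - 3 \left(-25\right)^{2} = \left(-3\right) 625 = -1875$)
$o = 3750$ ($o = \left(-1875\right) \left(-2\right) = 3750$)
$Q = 1950$ ($Q = 78 \cdot 25 = 1950$)
$\frac{-9557 + o}{\left(\left(4412 + 6806\right) - 6314\right) + 406} + Q = \frac{-9557 + 3750}{\left(\left(4412 + 6806\right) - 6314\right) + 406} + 1950 = - \frac{5807}{\left(11218 - 6314\right) + 406} + 1950 = - \frac{5807}{4904 + 406} + 1950 = - \frac{5807}{5310} + 1950 = \frac{10348693}{5310}$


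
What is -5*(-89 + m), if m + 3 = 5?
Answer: 435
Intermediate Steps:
m = 2 (m = -3 + 5 = 2)
-5*(-89 + m) = -5*(-89 + 2) = -5*(-87) = 435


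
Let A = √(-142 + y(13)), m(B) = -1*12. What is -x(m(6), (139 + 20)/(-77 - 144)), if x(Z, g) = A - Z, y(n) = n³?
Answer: -12 - √2055 ≈ -57.332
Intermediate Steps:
m(B) = -12
A = √2055 (A = √(-142 + 13³) = √(-142 + 2197) = √2055 ≈ 45.332)
x(Z, g) = √2055 - Z
-x(m(6), (139 + 20)/(-77 - 144)) = -(√2055 - 1*(-12)) = -(√2055 + 12) = -(12 + √2055) = -12 - √2055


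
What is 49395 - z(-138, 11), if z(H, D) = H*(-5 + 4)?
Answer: 49257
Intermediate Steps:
z(H, D) = -H (z(H, D) = H*(-1) = -H)
49395 - z(-138, 11) = 49395 - (-1)*(-138) = 49395 - 1*138 = 49395 - 138 = 49257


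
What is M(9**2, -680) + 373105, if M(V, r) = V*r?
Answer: 318025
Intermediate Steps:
M(9**2, -680) + 373105 = 9**2*(-680) + 373105 = 81*(-680) + 373105 = -55080 + 373105 = 318025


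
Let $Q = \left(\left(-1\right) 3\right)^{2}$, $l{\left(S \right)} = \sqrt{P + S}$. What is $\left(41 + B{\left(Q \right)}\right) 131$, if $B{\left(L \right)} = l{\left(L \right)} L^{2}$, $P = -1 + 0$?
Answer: $5371 + 21222 \sqrt{2} \approx 35383.0$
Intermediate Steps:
$P = -1$
$l{\left(S \right)} = \sqrt{-1 + S}$
$Q = 9$ ($Q = \left(-3\right)^{2} = 9$)
$B{\left(L \right)} = L^{2} \sqrt{-1 + L}$ ($B{\left(L \right)} = \sqrt{-1 + L} L^{2} = L^{2} \sqrt{-1 + L}$)
$\left(41 + B{\left(Q \right)}\right) 131 = \left(41 + 9^{2} \sqrt{-1 + 9}\right) 131 = \left(41 + 81 \sqrt{8}\right) 131 = \left(41 + 81 \cdot 2 \sqrt{2}\right) 131 = \left(41 + 162 \sqrt{2}\right) 131 = 5371 + 21222 \sqrt{2}$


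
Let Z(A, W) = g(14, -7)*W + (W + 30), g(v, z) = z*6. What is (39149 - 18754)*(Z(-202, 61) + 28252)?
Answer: 525803495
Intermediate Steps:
g(v, z) = 6*z
Z(A, W) = 30 - 41*W (Z(A, W) = (6*(-7))*W + (W + 30) = -42*W + (30 + W) = 30 - 41*W)
(39149 - 18754)*(Z(-202, 61) + 28252) = (39149 - 18754)*((30 - 41*61) + 28252) = 20395*((30 - 2501) + 28252) = 20395*(-2471 + 28252) = 20395*25781 = 525803495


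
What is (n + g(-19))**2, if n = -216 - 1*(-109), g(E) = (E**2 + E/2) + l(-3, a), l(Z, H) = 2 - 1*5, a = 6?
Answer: 233289/4 ≈ 58322.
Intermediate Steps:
l(Z, H) = -3 (l(Z, H) = 2 - 5 = -3)
g(E) = -3 + E**2 + E/2 (g(E) = (E**2 + E/2) - 3 = -3 + E**2 + E/2)
n = -107 (n = -216 + 109 = -107)
(n + g(-19))**2 = (-107 + (-3 + (-19)**2 + (1/2)*(-19)))**2 = (-107 + (-3 + 361 - 19/2))**2 = (-107 + 697/2)**2 = (483/2)**2 = 233289/4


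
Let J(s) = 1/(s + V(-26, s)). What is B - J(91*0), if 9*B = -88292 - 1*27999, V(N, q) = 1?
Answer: -116300/9 ≈ -12922.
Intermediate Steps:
B = -116291/9 (B = (-88292 - 1*27999)/9 = (-88292 - 27999)/9 = (⅑)*(-116291) = -116291/9 ≈ -12921.)
J(s) = 1/(1 + s) (J(s) = 1/(s + 1) = 1/(1 + s))
B - J(91*0) = -116291/9 - 1/(1 + 91*0) = -116291/9 - 1/(1 + 0) = -116291/9 - 1/1 = -116291/9 - 1*1 = -116291/9 - 1 = -116300/9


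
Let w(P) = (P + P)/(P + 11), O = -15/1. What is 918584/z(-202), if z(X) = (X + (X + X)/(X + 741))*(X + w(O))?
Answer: 495116776/21255349 ≈ 23.294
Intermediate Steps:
O = -15 (O = -15*1 = -15)
w(P) = 2*P/(11 + P) (w(P) = (2*P)/(11 + P) = 2*P/(11 + P))
z(X) = (15/2 + X)*(X + 2*X/(741 + X)) (z(X) = (X + (X + X)/(X + 741))*(X + 2*(-15)/(11 - 15)) = (X + (2*X)/(741 + X))*(X + 2*(-15)/(-4)) = (X + 2*X/(741 + X))*(X + 2*(-15)*(-1/4)) = (X + 2*X/(741 + X))*(X + 15/2) = (X + 2*X/(741 + X))*(15/2 + X) = (15/2 + X)*(X + 2*X/(741 + X)))
918584/z(-202) = 918584/(((1/2)*(-202)*(11145 + 2*(-202)**2 + 1501*(-202))/(741 - 202))) = 918584/(((1/2)*(-202)*(11145 + 2*40804 - 303202)/539)) = 918584/(((1/2)*(-202)*(1/539)*(11145 + 81608 - 303202))) = 918584/(((1/2)*(-202)*(1/539)*(-210449))) = 918584/(21255349/539) = 918584*(539/21255349) = 495116776/21255349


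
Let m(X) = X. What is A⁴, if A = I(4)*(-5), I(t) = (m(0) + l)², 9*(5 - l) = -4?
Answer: 20770581606000625/43046721 ≈ 4.8251e+8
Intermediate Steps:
l = 49/9 (l = 5 - ⅑*(-4) = 5 + 4/9 = 49/9 ≈ 5.4444)
I(t) = 2401/81 (I(t) = (0 + 49/9)² = (49/9)² = 2401/81)
A = -12005/81 (A = (2401/81)*(-5) = -12005/81 ≈ -148.21)
A⁴ = (-12005/81)⁴ = 20770581606000625/43046721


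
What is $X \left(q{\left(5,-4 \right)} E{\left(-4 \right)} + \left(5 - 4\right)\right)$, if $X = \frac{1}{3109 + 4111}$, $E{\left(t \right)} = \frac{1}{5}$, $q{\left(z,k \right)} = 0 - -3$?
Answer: $\frac{2}{9025} \approx 0.00022161$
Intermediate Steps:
$q{\left(z,k \right)} = 3$ ($q{\left(z,k \right)} = 0 + 3 = 3$)
$E{\left(t \right)} = \frac{1}{5}$
$X = \frac{1}{7220} \approx 0.0001385$
$X \left(q{\left(5,-4 \right)} E{\left(-4 \right)} + \left(5 - 4\right)\right) = \frac{3 \cdot \frac{1}{5} + \left(5 - 4\right)}{7220} = \frac{\frac{3}{5} + \left(5 - 4\right)}{7220} = \frac{\frac{3}{5} + 1}{7220} = \frac{1}{7220} \cdot \frac{8}{5} = \frac{2}{9025}$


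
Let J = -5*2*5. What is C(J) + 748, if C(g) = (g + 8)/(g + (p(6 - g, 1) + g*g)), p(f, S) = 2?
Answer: 917027/1226 ≈ 747.98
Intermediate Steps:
J = -50 (J = -10*5 = -50)
C(g) = (8 + g)/(2 + g + g**2) (C(g) = (g + 8)/(g + (2 + g*g)) = (8 + g)/(g + (2 + g**2)) = (8 + g)/(2 + g + g**2))
C(J) + 748 = (8 - 50)/(2 - 50 + (-50)**2) + 748 = -42/(2 - 50 + 2500) + 748 = -42/2452 + 748 = (1/2452)*(-42) + 748 = -21/1226 + 748 = 917027/1226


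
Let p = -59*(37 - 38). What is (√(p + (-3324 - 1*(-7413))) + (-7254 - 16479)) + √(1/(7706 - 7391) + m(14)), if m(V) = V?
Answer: -23733 + 2*√1037 + √154385/105 ≈ -23665.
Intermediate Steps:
p = 59 (p = -59*(-1) = 59)
(√(p + (-3324 - 1*(-7413))) + (-7254 - 16479)) + √(1/(7706 - 7391) + m(14)) = (√(59 + (-3324 - 1*(-7413))) + (-7254 - 16479)) + √(1/(7706 - 7391) + 14) = (√(59 + (-3324 + 7413)) - 23733) + √(1/315 + 14) = (√(59 + 4089) - 23733) + √(1/315 + 14) = (√4148 - 23733) + √(4411/315) = (2*√1037 - 23733) + √154385/105 = (-23733 + 2*√1037) + √154385/105 = -23733 + 2*√1037 + √154385/105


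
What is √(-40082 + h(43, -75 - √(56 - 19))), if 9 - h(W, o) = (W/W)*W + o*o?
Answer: √(-45778 - 150*√37) ≈ 216.08*I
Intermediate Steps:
h(W, o) = 9 - W - o² (h(W, o) = 9 - ((W/W)*W + o*o) = 9 - (1*W + o²) = 9 - (W + o²) = 9 + (-W - o²) = 9 - W - o²)
√(-40082 + h(43, -75 - √(56 - 19))) = √(-40082 + (9 - 1*43 - (-75 - √(56 - 19))²)) = √(-40082 + (9 - 43 - (-75 - √37)²)) = √(-40082 + (-34 - (-75 - √37)²)) = √(-40116 - (-75 - √37)²)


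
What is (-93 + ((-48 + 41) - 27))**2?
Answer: 16129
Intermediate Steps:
(-93 + ((-48 + 41) - 27))**2 = (-93 + (-7 - 27))**2 = (-93 - 34)**2 = (-127)**2 = 16129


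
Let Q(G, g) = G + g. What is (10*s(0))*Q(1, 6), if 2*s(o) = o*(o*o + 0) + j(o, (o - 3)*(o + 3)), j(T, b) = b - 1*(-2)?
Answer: -245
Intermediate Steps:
j(T, b) = 2 + b (j(T, b) = b + 2 = 2 + b)
s(o) = 1 + o³/2 + (-3 + o)*(3 + o)/2 (s(o) = (o*(o*o + 0) + (2 + (o - 3)*(o + 3)))/2 = (o*(o² + 0) + (2 + (-3 + o)*(3 + o)))/2 = (o*o² + (2 + (-3 + o)*(3 + o)))/2 = (o³ + (2 + (-3 + o)*(3 + o)))/2 = (2 + o³ + (-3 + o)*(3 + o))/2 = 1 + o³/2 + (-3 + o)*(3 + o)/2)
(10*s(0))*Q(1, 6) = (10*(-7/2 + (½)*0² + (½)*0³))*(1 + 6) = (10*(-7/2 + (½)*0 + (½)*0))*7 = (10*(-7/2 + 0 + 0))*7 = (10*(-7/2))*7 = -35*7 = -245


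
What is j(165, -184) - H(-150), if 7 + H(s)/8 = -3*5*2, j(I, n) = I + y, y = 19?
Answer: 480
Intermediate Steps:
j(I, n) = 19 + I (j(I, n) = I + 19 = 19 + I)
H(s) = -296 (H(s) = -56 + 8*(-3*5*2) = -56 + 8*(-15*2) = -56 + 8*(-30) = -56 - 240 = -296)
j(165, -184) - H(-150) = (19 + 165) - 1*(-296) = 184 + 296 = 480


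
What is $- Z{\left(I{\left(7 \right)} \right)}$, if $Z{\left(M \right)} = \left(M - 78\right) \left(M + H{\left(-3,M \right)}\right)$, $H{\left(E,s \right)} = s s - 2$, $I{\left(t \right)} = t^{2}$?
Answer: $70992$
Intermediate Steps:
$H{\left(E,s \right)} = -2 + s^{2}$ ($H{\left(E,s \right)} = s^{2} - 2 = -2 + s^{2}$)
$Z{\left(M \right)} = \left(-78 + M\right) \left(-2 + M + M^{2}\right)$ ($Z{\left(M \right)} = \left(M - 78\right) \left(M + \left(-2 + M^{2}\right)\right) = \left(-78 + M\right) \left(-2 + M + M^{2}\right)$)
$- Z{\left(I{\left(7 \right)} \right)} = - (156 + \left(7^{2}\right)^{3} - 80 \cdot 7^{2} - 77 \left(7^{2}\right)^{2}) = - (156 + 49^{3} - 3920 - 77 \cdot 49^{2}) = - (156 + 117649 - 3920 - 184877) = \left(-1\right) \left(-70992\right) = 70992$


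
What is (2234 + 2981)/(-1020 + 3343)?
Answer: 5215/2323 ≈ 2.2449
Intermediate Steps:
(2234 + 2981)/(-1020 + 3343) = 5215/2323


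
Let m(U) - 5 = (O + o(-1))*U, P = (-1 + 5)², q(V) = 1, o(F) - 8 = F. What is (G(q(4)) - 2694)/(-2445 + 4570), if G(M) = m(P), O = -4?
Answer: -2641/2125 ≈ -1.2428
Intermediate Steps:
o(F) = 8 + F
P = 16 (P = 4² = 16)
m(U) = 5 + 3*U (m(U) = 5 + (-4 + (8 - 1))*U = 5 + (-4 + 7)*U = 5 + 3*U)
G(M) = 53 (G(M) = 5 + 3*16 = 5 + 48 = 53)
(G(q(4)) - 2694)/(-2445 + 4570) = (53 - 2694)/(-2445 + 4570) = -2641/2125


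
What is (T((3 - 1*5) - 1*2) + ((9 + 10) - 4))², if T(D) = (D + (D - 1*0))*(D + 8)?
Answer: 289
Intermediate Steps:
T(D) = 2*D*(8 + D) (T(D) = (D + (D + 0))*(8 + D) = (D + D)*(8 + D) = (2*D)*(8 + D) = 2*D*(8 + D))
(T((3 - 1*5) - 1*2) + ((9 + 10) - 4))² = (2*((3 - 1*5) - 1*2)*(8 + ((3 - 1*5) - 1*2)) + ((9 + 10) - 4))² = (2*((3 - 5) - 2)*(8 + ((3 - 5) - 2)) + (19 - 4))² = (2*(-2 - 2)*(8 + (-2 - 2)) + 15)² = (2*(-4)*(8 - 4) + 15)² = (2*(-4)*4 + 15)² = (-32 + 15)² = (-17)² = 289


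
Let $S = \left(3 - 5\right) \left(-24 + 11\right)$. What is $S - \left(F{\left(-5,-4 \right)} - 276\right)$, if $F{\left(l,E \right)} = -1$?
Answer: $303$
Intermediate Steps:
$S = 26$ ($S = \left(3 - 5\right) \left(-13\right) = \left(-2\right) \left(-13\right) = 26$)
$S - \left(F{\left(-5,-4 \right)} - 276\right) = 26 - \left(-1 - 276\right) = 26 - -277 = 26 + 277 = 303$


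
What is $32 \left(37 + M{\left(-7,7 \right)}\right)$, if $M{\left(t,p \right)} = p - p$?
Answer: $1184$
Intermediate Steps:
$M{\left(t,p \right)} = 0$
$32 \left(37 + M{\left(-7,7 \right)}\right) = 32 \left(37 + 0\right) = 32 \cdot 37 = 1184$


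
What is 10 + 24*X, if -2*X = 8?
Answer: -86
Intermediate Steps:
X = -4 (X = -1/2*8 = -4)
10 + 24*X = 10 + 24*(-4) = 10 - 96 = -86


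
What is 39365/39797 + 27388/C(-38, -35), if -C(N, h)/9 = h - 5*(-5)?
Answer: 546751543/1790865 ≈ 305.30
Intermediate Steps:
C(N, h) = -225 - 9*h (C(N, h) = -9*(h - 5*(-5)) = -9*(h + 25) = -9*(25 + h) = -225 - 9*h)
39365/39797 + 27388/C(-38, -35) = 39365/39797 + 27388/(-225 - 9*(-35)) = 39365*(1/39797) + 27388/(-225 + 315) = 39365/39797 + 27388/90 = 39365/39797 + 27388*(1/90) = 39365/39797 + 13694/45 = 546751543/1790865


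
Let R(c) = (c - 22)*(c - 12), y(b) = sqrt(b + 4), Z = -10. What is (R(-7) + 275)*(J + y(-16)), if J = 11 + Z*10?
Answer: -73514 + 1652*I*sqrt(3) ≈ -73514.0 + 2861.3*I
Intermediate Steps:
y(b) = sqrt(4 + b)
R(c) = (-22 + c)*(-12 + c)
J = -89 (J = 11 - 10*10 = 11 - 100 = -89)
(R(-7) + 275)*(J + y(-16)) = ((264 + (-7)**2 - 34*(-7)) + 275)*(-89 + sqrt(4 - 16)) = ((264 + 49 + 238) + 275)*(-89 + sqrt(-12)) = (551 + 275)*(-89 + 2*I*sqrt(3)) = 826*(-89 + 2*I*sqrt(3)) = -73514 + 1652*I*sqrt(3)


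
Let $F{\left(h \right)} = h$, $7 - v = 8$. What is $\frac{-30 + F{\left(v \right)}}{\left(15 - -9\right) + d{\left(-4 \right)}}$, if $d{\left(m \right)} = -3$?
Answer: $- \frac{31}{21} \approx -1.4762$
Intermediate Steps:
$v = -1$ ($v = 7 - 8 = -1$)
$\frac{-30 + F{\left(v \right)}}{\left(15 - -9\right) + d{\left(-4 \right)}} = \frac{-30 - 1}{\left(15 - -9\right) - 3} = \frac{1}{\left(15 + 9\right) - 3} \left(-31\right) = \frac{1}{24 - 3} \left(-31\right) = \frac{1}{21} \left(-31\right) = - \frac{31}{21}$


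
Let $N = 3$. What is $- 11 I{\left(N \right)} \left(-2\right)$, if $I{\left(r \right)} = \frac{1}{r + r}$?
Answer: $\frac{11}{3} \approx 3.6667$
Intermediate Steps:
$I{\left(r \right)} = \frac{1}{2 r}$
$- 11 I{\left(N \right)} \left(-2\right) = - 11 \frac{1}{2 \cdot 3} \left(-2\right) = - 11 \cdot \frac{1}{2} \cdot \frac{1}{3} \left(-2\right) = \left(-11\right) \frac{1}{6} \left(-2\right) = \left(- \frac{11}{6}\right) \left(-2\right) = \frac{11}{3}$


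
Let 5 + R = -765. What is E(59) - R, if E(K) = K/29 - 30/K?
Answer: 1320081/1711 ≈ 771.53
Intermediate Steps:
E(K) = -30/K + K/29 (E(K) = K*(1/29) - 30/K = K/29 - 30/K = -30/K + K/29)
R = -770 (R = -5 - 765 = -770)
E(59) - R = (-30/59 + (1/29)*59) - 1*(-770) = (-30*1/59 + 59/29) + 770 = (-30/59 + 59/29) + 770 = 2611/1711 + 770 = 1320081/1711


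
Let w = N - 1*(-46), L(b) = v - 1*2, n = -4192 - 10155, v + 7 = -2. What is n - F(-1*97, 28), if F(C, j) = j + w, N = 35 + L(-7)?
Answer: -14445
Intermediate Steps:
v = -9 (v = -7 - 2 = -9)
n = -14347
L(b) = -11 (L(b) = -9 - 1*2 = -9 - 2 = -11)
N = 24 (N = 35 - 11 = 24)
w = 70 (w = 24 - 1*(-46) = 24 + 46 = 70)
F(C, j) = 70 + j (F(C, j) = j + 70 = 70 + j)
n - F(-1*97, 28) = -14347 - (70 + 28) = -14347 - 1*98 = -14347 - 98 = -14445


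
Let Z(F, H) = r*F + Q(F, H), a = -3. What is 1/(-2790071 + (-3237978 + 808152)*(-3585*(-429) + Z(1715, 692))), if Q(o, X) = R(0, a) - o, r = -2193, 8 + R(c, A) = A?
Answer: 1/5405767182385 ≈ 1.8499e-13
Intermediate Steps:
R(c, A) = -8 + A
Q(o, X) = -11 - o (Q(o, X) = (-8 - 3) - o = -11 - o)
Z(F, H) = -11 - 2194*F (Z(F, H) = -2193*F + (-11 - F) = -11 - 2194*F)
1/(-2790071 + (-3237978 + 808152)*(-3585*(-429) + Z(1715, 692))) = 1/(-2790071 + (-3237978 + 808152)*(-3585*(-429) + (-11 - 2194*1715))) = 1/(-2790071 - 2429826*(1537965 + (-11 - 3762710))) = 1/(-2790071 - 2429826*(1537965 - 3762721)) = 1/(-2790071 - 2429826*(-2224756)) = 1/(-2790071 + 5405769972456) = 1/5405767182385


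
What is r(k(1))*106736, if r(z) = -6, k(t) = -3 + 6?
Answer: -640416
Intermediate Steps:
k(t) = 3
r(k(1))*106736 = -6*106736 = -640416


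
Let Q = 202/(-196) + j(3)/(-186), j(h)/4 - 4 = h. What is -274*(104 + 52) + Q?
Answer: -389579581/9114 ≈ -42745.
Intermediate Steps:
j(h) = 16 + 4*h
Q = -10765/9114 (Q = 202/(-196) + (16 + 4*3)/(-186) = 202*(-1/196) + (16 + 12)*(-1/186) = -101/98 + 28*(-1/186) = -101/98 - 14/93 = -10765/9114 ≈ -1.1812)
-274*(104 + 52) + Q = -274*(104 + 52) - 10765/9114 = -274*156 - 10765/9114 = -42744 - 10765/9114 = -389579581/9114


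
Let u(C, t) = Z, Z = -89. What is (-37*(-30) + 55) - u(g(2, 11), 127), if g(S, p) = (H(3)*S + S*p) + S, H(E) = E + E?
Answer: 1254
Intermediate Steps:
H(E) = 2*E
g(S, p) = 7*S + S*p (g(S, p) = ((2*3)*S + S*p) + S = (6*S + S*p) + S = 7*S + S*p)
u(C, t) = -89
(-37*(-30) + 55) - u(g(2, 11), 127) = (-37*(-30) + 55) - 1*(-89) = (1110 + 55) + 89 = 1165 + 89 = 1254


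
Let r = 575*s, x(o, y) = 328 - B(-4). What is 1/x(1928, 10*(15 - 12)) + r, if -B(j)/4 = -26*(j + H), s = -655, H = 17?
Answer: -385664001/1024 ≈ -3.7663e+5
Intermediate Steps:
B(j) = 1768 + 104*j (B(j) = -(-104)*(j + 17) = -(-104)*(17 + j) = -4*(-442 - 26*j) = 1768 + 104*j)
x(o, y) = -1024 (x(o, y) = 328 - (1768 + 104*(-4)) = 328 - (1768 - 416) = 328 - 1*1352 = 328 - 1352 = -1024)
r = -376625 (r = 575*(-655) = -376625)
1/x(1928, 10*(15 - 12)) + r = 1/(-1024) - 376625 = -1/1024 - 376625 = -385664001/1024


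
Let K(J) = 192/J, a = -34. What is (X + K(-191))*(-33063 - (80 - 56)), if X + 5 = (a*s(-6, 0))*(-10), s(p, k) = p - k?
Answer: 12929969469/191 ≈ 6.7696e+7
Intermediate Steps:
X = -2045 (X = -5 - 34*(-6 - 1*0)*(-10) = -5 - 34*(-6 + 0)*(-10) = -5 - 34*(-6)*(-10) = -5 + 204*(-10) = -5 - 2040 = -2045)
(X + K(-191))*(-33063 - (80 - 56)) = (-2045 + 192/(-191))*(-33063 - (80 - 56)) = (-2045 + 192*(-1/191))*(-33063 - 1*24) = (-2045 - 192/191)*(-33063 - 24) = -390787/191*(-33087) = 12929969469/191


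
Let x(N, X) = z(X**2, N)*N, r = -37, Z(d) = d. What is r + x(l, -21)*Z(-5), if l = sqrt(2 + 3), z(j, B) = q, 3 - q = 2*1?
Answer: -37 - 5*sqrt(5) ≈ -48.180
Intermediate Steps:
q = 1 (q = 3 - 2 = 1)
z(j, B) = 1
l = sqrt(5) ≈ 2.2361
x(N, X) = N (x(N, X) = 1*N = N)
r + x(l, -21)*Z(-5) = -37 + sqrt(5)*(-5) = -37 - 5*sqrt(5)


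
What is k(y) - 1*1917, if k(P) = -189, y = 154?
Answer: -2106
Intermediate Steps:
k(y) - 1*1917 = -189 - 1*1917 = -189 - 1917 = -2106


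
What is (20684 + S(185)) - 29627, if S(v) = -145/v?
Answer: -330920/37 ≈ -8943.8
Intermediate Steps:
(20684 + S(185)) - 29627 = (20684 - 145/185) - 29627 = (20684 - 145*1/185) - 29627 = (20684 - 29/37) - 29627 = 765279/37 - 29627 = -330920/37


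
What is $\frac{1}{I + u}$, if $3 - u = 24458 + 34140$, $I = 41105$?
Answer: $- \frac{1}{17490} \approx -5.7176 \cdot 10^{-5}$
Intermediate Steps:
$u = -58595$ ($u = 3 - \left(24458 + 34140\right) = 3 - 58598 = -58595$)
$\frac{1}{I + u} = \frac{1}{41105 - 58595} = \frac{1}{-17490} = - \frac{1}{17490}$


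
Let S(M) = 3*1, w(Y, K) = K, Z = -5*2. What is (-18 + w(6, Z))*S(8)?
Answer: -84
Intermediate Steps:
Z = -10
S(M) = 3
(-18 + w(6, Z))*S(8) = (-18 - 10)*3 = -28*3 = -84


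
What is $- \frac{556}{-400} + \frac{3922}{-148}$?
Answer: $- \frac{2511}{100} \approx -25.11$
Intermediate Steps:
$- \frac{556}{-400} + \frac{3922}{-148} = \left(-556\right) \left(- \frac{1}{400}\right) + 3922 \left(- \frac{1}{148}\right) = \frac{139}{100} - \frac{53}{2} = - \frac{2511}{100}$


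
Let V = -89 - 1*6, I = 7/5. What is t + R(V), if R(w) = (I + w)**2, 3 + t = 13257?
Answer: 550374/25 ≈ 22015.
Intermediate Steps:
I = 7/5 (I = 7*(1/5) = 7/5 ≈ 1.4000)
V = -95 (V = -89 - 6 = -95)
t = 13254 (t = -3 + 13257 = 13254)
R(w) = (7/5 + w)**2
t + R(V) = 13254 + (7 + 5*(-95))**2/25 = 13254 + (7 - 475)**2/25 = 13254 + (1/25)*(-468)**2 = 13254 + (1/25)*219024 = 13254 + 219024/25 = 550374/25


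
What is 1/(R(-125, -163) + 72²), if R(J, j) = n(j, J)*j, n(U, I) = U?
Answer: 1/31753 ≈ 3.1493e-5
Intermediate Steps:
R(J, j) = j² (R(J, j) = j*j = j²)
1/(R(-125, -163) + 72²) = 1/((-163)² + 72²) = 1/(26569 + 5184) = 1/31753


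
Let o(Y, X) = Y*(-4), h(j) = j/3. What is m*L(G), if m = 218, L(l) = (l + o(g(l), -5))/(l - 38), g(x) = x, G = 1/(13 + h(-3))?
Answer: 654/455 ≈ 1.4374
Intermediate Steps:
h(j) = j/3 (h(j) = j*(1/3) = j/3)
G = 1/12 (G = 1/(13 + (1/3)*(-3)) = 1/(13 - 1) = 1/12 ≈ 0.083333)
o(Y, X) = -4*Y
L(l) = -3*l/(-38 + l) (L(l) = (l - 4*l)/(l - 38) = (-3*l)/(-38 + l) = -3*l/(-38 + l))
m*L(G) = 218*(-3*1/12/(-38 + 1/12)) = 218*(-3*1/12/(-455/12)) = 218*(-3*1/12*(-12/455)) = 218*(3/455) = 654/455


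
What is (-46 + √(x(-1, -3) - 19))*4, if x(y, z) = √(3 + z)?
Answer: -184 + 4*I*√19 ≈ -184.0 + 17.436*I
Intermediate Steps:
(-46 + √(x(-1, -3) - 19))*4 = (-46 + √(√(3 - 3) - 19))*4 = (-46 + √(√0 - 19))*4 = (-46 + √(0 - 19))*4 = (-46 + √(-19))*4 = (-46 + I*√19)*4 = -184 + 4*I*√19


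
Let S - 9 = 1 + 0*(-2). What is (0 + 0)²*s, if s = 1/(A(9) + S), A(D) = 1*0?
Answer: 0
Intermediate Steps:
A(D) = 0
S = 10 (S = 9 + (1 + 0*(-2)) = 9 + (1 + 0) = 9 + 1 = 10)
s = ⅒ (s = 1/(0 + 10) = 1/10 = ⅒ ≈ 0.10000)
(0 + 0)²*s = (0 + 0)²*(⅒) = 0²*(⅒) = 0*(⅒) = 0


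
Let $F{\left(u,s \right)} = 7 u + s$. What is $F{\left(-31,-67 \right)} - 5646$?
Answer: $-5930$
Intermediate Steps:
$F{\left(u,s \right)} = s + 7 u$
$F{\left(-31,-67 \right)} - 5646 = \left(-67 + 7 \left(-31\right)\right) - 5646 = \left(-67 - 217\right) - 5646 = -284 - 5646 = -5930$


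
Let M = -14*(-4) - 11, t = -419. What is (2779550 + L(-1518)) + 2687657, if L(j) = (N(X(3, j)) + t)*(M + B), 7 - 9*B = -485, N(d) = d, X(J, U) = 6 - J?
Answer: 16277237/3 ≈ 5.4257e+6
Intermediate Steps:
B = 164/3 (B = 7/9 - 1/9*(-485) = 7/9 + 485/9 = 164/3 ≈ 54.667)
M = 45 (M = 56 - 11 = 45)
L(j) = -124384/3 (L(j) = ((6 - 1*3) - 419)*(45 + 164/3) = ((6 - 3) - 419)*(299/3) = (3 - 419)*(299/3) = -416*299/3 = -124384/3)
(2779550 + L(-1518)) + 2687657 = (2779550 - 124384/3) + 2687657 = 8214266/3 + 2687657 = 16277237/3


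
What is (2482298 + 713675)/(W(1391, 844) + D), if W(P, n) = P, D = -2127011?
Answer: -3195973/2125620 ≈ -1.5035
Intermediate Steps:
(2482298 + 713675)/(W(1391, 844) + D) = (2482298 + 713675)/(1391 - 2127011) = 3195973/(-2125620) = 3195973*(-1/2125620) = -3195973/2125620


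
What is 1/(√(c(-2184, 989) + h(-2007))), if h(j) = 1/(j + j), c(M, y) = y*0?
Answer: -3*I*√446 ≈ -63.356*I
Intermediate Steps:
c(M, y) = 0
h(j) = 1/(2*j)
1/(√(c(-2184, 989) + h(-2007))) = 1/(√(0 + (½)/(-2007))) = 1/(√(0 + (½)*(-1/2007))) = 1/(√(0 - 1/4014)) = 1/(√(-1/4014)) = 1/(I*√446/1338) = -3*I*√446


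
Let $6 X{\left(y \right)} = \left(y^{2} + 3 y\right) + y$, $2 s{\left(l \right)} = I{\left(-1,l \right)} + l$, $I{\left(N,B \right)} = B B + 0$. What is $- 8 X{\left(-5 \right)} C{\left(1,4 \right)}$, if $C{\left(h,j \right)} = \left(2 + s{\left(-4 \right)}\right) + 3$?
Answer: $- \frac{220}{3} \approx -73.333$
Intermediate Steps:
$I{\left(N,B \right)} = B^{2}$ ($I{\left(N,B \right)} = B^{2} + 0 = B^{2}$)
$s{\left(l \right)} = \frac{l}{2} + \frac{l^{2}}{2}$ ($s{\left(l \right)} = \frac{l^{2} + l}{2} = \frac{l + l^{2}}{2} = \frac{l}{2} + \frac{l^{2}}{2}$)
$X{\left(y \right)} = \frac{y^{2}}{6} + \frac{2 y}{3}$ ($X{\left(y \right)} = \frac{\left(y^{2} + 3 y\right) + y}{6} = \frac{y^{2} + 4 y}{6} = \frac{y^{2}}{6} + \frac{2 y}{3}$)
$C{\left(h,j \right)} = 11$ ($C{\left(h,j \right)} = \left(2 + \frac{1}{2} \left(-4\right) \left(1 - 4\right)\right) + 3 = \left(2 + \frac{1}{2} \left(-4\right) \left(-3\right)\right) + 3 = \left(2 + 6\right) + 3 = 8 + 3 = 11$)
$- 8 X{\left(-5 \right)} C{\left(1,4 \right)} = - 8 \cdot \frac{1}{6} \left(-5\right) \left(4 - 5\right) 11 = - 8 \cdot \frac{1}{6} \left(-5\right) \left(-1\right) 11 = \left(-8\right) \frac{5}{6} \cdot 11 = \left(- \frac{20}{3}\right) 11 = - \frac{220}{3}$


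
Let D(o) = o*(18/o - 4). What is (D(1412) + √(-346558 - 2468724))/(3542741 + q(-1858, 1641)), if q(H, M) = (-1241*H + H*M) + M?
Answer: -2815/1400591 + I*√2815282/2801182 ≈ -0.0020099 + 0.00059899*I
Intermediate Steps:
D(o) = o*(-4 + 18/o)
q(H, M) = M - 1241*H + H*M
(D(1412) + √(-346558 - 2468724))/(3542741 + q(-1858, 1641)) = ((18 - 4*1412) + √(-346558 - 2468724))/(3542741 + (1641 - 1241*(-1858) - 1858*1641)) = ((18 - 5648) + √(-2815282))/(3542741 + (1641 + 2305778 - 3048978)) = (-5630 + I*√2815282)/(3542741 - 741559) = (-5630 + I*√2815282)/2801182 = (-5630 + I*√2815282)*(1/2801182) = -2815/1400591 + I*√2815282/2801182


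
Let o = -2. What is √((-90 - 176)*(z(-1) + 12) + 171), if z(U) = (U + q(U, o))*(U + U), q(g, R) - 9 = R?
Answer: 3*√19 ≈ 13.077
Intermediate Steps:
q(g, R) = 9 + R
z(U) = 2*U*(7 + U) (z(U) = (U + (9 - 2))*(U + U) = (U + 7)*(2*U) = (7 + U)*(2*U) = 2*U*(7 + U))
√((-90 - 176)*(z(-1) + 12) + 171) = √((-90 - 176)*(2*(-1)*(7 - 1) + 12) + 171) = √(-266*(2*(-1)*6 + 12) + 171) = √(-266*(-12 + 12) + 171) = √(-266*0 + 171) = √(0 + 171) = √171 = 3*√19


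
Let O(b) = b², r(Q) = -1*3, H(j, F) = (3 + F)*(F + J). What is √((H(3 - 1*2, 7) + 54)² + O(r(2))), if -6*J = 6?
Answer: 51*√5 ≈ 114.04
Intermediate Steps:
J = -1 (J = -⅙*6 = -1)
H(j, F) = (-1 + F)*(3 + F) (H(j, F) = (3 + F)*(F - 1) = (3 + F)*(-1 + F) = (-1 + F)*(3 + F))
r(Q) = -3
√((H(3 - 1*2, 7) + 54)² + O(r(2))) = √(((-3 + 7² + 2*7) + 54)² + (-3)²) = √(((-3 + 49 + 14) + 54)² + 9) = √((60 + 54)² + 9) = √(114² + 9) = √(12996 + 9) = √13005 = 51*√5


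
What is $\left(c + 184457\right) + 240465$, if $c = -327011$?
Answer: $97911$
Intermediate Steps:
$\left(c + 184457\right) + 240465 = \left(-327011 + 184457\right) + 240465 = -142554 + 240465 = 97911$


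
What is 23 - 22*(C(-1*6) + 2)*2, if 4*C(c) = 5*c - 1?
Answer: 276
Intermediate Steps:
C(c) = -1/4 + 5*c/4 (C(c) = (5*c - 1)/4 = (-1 + 5*c)/4 = -1/4 + 5*c/4)
23 - 22*(C(-1*6) + 2)*2 = 23 - 22*((-1/4 + 5*(-1*6)/4) + 2)*2 = 23 - 22*((-1/4 + (5/4)*(-6)) + 2)*2 = 23 - 22*((-1/4 - 15/2) + 2)*2 = 23 - 22*(-31/4 + 2)*2 = 23 - (-253)*2/2 = 23 - 22*(-23/2) = 23 + 253 = 276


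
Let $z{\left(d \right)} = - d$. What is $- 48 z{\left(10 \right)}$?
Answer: $480$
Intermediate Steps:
$- 48 z{\left(10 \right)} = - 48 \left(\left(-1\right) 10\right) = \left(-48\right) \left(-10\right) = 480$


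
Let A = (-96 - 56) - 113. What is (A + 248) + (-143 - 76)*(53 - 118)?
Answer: 14218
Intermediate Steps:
A = -265 (A = -152 - 113 = -265)
(A + 248) + (-143 - 76)*(53 - 118) = (-265 + 248) + (-143 - 76)*(53 - 118) = -17 - 219*(-65) = -17 + 14235 = 14218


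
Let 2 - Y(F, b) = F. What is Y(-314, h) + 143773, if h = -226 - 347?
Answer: 144089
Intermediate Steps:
h = -573
Y(F, b) = 2 - F
Y(-314, h) + 143773 = (2 - 1*(-314)) + 143773 = (2 + 314) + 143773 = 316 + 143773 = 144089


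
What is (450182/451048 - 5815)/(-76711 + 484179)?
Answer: -1311196969/91893813232 ≈ -0.014269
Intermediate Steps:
(450182/451048 - 5815)/(-76711 + 484179) = (450182*(1/451048) - 5815)/407468 = (225091/225524 - 5815)*(1/407468) = -1311196969/225524*1/407468 = -1311196969/91893813232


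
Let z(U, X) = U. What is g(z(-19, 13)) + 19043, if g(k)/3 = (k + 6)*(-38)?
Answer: 20525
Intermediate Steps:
g(k) = -684 - 114*k (g(k) = 3*((k + 6)*(-38)) = 3*((6 + k)*(-38)) = 3*(-228 - 38*k) = -684 - 114*k)
g(z(-19, 13)) + 19043 = (-684 - 114*(-19)) + 19043 = (-684 + 2166) + 19043 = 1482 + 19043 = 20525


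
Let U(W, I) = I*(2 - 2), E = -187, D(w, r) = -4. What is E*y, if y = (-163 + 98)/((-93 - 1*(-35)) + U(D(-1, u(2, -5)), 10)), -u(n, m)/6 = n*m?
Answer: -12155/58 ≈ -209.57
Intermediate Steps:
u(n, m) = -6*m*n (u(n, m) = -6*n*m = -6*m*n)
U(W, I) = 0 (U(W, I) = I*0 = 0)
y = 65/58 (y = (-163 + 98)/((-93 - 1*(-35)) + 0) = -65/((-93 + 35) + 0) = -65/(-58 + 0) = -65/(-58) = -65*(-1/58) = 65/58 ≈ 1.1207)
E*y = -187*65/58 = -12155/58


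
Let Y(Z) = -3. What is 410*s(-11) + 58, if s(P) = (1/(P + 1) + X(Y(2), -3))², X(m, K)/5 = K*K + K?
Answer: 3666021/10 ≈ 3.6660e+5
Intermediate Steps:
X(m, K) = 5*K + 5*K² (X(m, K) = 5*(K*K + K) = 5*(K² + K) = 5*(K + K²) = 5*K + 5*K²)
s(P) = (30 + 1/(1 + P))² (s(P) = (1/(P + 1) + 5*(-3)*(1 - 3))² = (1/(1 + P) + 5*(-3)*(-2))² = (1/(1 + P) + 30)² = (30 + 1/(1 + P))²)
410*s(-11) + 58 = 410*((31 + 30*(-11))²/(1 - 11)²) + 58 = 410*((31 - 330)²/(-10)²) + 58 = 410*((1/100)*(-299)²) + 58 = 410*((1/100)*89401) + 58 = 410*(89401/100) + 58 = 3665441/10 + 58 = 3666021/10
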